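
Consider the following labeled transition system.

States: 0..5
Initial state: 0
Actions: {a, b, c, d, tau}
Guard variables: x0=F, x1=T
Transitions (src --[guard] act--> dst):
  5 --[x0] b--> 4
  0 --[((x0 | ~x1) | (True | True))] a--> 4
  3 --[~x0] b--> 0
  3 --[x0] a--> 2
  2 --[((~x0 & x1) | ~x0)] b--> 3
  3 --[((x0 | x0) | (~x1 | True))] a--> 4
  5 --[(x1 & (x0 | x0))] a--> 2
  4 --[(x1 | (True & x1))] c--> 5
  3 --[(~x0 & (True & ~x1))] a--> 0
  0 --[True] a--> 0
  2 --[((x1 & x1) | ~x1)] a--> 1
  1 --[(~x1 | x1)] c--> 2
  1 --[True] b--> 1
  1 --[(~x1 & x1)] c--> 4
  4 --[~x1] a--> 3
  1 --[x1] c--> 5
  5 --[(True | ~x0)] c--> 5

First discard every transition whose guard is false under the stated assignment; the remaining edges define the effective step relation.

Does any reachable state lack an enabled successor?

Answer: DEADLOCK-FREE

Analysis:
Reach set: {0,4,5}
  0: a→0  a→4  [deg 2]
  4: c→5  [deg 1]
  5: c→5  [deg 1]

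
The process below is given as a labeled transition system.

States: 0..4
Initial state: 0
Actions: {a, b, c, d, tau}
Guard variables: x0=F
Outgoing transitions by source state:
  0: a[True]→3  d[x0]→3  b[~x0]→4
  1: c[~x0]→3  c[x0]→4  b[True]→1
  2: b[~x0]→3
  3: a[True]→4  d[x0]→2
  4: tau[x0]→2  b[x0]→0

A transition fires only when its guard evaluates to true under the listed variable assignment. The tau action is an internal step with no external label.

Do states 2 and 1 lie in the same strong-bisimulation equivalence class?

Refine partition for ~:
  P[0] = {{0,1,2,3,4}}
  P[1] = {{0},{1},{2},{3},{4}}
Fixed point at round 2; 5 class(es).
class of 2: {2}; class of 1: {1}

Answer: NOT BISIMILAR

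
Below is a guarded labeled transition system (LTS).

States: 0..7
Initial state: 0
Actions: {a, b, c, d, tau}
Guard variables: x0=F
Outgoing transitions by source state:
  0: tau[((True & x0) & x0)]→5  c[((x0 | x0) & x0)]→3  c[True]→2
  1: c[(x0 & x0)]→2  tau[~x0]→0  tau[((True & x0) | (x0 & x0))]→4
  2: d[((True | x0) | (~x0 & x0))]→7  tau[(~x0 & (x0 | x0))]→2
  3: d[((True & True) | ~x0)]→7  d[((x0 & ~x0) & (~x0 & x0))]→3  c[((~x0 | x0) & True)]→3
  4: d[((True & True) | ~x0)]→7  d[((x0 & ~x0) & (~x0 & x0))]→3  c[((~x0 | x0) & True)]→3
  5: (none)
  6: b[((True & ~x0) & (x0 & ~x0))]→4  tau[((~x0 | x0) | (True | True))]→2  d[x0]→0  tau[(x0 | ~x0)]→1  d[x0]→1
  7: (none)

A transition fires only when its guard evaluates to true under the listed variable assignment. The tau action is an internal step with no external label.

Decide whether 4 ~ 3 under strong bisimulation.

Compute ~ classes (split until stable):
  P[0] = {{0,1,2,3,4,5,6,7}}
  P[1] = {{0},{1,6},{2},{3,4},{5,7}}
  P[2] = {{0},{1},{2},{3,4},{5,7},{6}}
Fixed point at round 3; 6 class(es).
[4]={3,4}  [3]={3,4}

Answer: BISIMILAR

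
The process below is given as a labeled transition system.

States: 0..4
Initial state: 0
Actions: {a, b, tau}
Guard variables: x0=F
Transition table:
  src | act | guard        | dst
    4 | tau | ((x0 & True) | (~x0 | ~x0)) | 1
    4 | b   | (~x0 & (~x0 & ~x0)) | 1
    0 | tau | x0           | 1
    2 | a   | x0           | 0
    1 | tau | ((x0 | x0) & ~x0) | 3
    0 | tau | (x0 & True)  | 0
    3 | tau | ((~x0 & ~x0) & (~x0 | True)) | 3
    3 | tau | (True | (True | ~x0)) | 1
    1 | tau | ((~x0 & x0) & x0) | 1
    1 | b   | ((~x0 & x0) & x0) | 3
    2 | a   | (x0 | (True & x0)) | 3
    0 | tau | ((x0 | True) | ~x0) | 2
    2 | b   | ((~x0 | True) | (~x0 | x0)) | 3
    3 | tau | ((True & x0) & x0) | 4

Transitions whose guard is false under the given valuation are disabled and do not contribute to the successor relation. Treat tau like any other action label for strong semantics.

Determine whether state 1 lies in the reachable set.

After dropping false guards: 6 live edges.
L0 = {0}
L1 = {2}  now seen {0,2}
L2 = {3}  now seen {0,2,3}
L3 = {1}  now seen {0,1,2,3}
R = {0,1,2,3}
witness 1: tau·b·tau

Answer: REACHABLE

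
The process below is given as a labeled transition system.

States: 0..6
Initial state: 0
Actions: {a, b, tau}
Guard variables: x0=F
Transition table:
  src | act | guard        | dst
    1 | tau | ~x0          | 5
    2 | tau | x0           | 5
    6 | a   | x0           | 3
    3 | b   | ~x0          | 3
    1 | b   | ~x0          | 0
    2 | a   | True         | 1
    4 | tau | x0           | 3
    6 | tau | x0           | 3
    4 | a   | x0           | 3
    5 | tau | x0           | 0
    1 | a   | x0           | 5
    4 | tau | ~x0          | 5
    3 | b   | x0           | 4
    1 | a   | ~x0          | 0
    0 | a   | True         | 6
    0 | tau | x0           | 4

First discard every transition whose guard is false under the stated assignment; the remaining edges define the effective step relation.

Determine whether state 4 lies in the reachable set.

Guard filter leaves 7 enabled edge(s).
Layer 0: {0}
Layer 1: {6}  total {0,6}
R = {0,6}

Answer: UNREACHABLE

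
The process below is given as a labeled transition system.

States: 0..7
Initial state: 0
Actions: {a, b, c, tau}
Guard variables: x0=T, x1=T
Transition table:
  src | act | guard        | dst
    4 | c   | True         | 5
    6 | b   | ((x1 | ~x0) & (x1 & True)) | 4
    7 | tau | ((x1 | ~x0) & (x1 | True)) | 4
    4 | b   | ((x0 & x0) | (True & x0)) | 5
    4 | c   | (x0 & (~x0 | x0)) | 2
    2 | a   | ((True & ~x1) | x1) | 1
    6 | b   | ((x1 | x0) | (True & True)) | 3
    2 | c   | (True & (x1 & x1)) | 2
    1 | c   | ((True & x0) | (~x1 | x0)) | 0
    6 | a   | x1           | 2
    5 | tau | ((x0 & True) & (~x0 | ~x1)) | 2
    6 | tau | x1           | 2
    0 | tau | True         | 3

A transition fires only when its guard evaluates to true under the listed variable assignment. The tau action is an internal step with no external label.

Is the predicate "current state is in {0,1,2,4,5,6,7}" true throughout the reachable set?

Answer: INVARIANT VIOLATED at state 3

Analysis:
Inv-set: {0,1,2,4,5,6,7}
R = {0,3}
  0: ✓
  3: outside
witness against invariant: tau → 3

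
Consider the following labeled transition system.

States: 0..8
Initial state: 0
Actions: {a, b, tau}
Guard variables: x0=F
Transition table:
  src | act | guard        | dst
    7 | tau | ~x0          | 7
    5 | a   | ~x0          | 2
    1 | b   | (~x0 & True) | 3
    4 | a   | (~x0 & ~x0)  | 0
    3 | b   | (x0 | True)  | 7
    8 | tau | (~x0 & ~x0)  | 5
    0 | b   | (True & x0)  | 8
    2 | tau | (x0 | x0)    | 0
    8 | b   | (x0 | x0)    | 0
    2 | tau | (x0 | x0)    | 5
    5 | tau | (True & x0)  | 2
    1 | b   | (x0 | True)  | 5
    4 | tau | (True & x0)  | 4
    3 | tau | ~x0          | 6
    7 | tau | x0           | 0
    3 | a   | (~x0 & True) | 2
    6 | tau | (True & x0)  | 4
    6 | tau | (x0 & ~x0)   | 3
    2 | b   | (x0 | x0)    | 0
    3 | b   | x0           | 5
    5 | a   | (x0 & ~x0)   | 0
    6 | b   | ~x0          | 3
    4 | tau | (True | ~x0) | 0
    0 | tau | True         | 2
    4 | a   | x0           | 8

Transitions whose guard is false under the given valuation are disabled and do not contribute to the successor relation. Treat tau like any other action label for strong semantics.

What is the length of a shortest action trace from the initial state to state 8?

Answer: UNREACHABLE

Working:
BFS to 8:
  depth 0: {0}
  depth 1: {2}
8 never appears.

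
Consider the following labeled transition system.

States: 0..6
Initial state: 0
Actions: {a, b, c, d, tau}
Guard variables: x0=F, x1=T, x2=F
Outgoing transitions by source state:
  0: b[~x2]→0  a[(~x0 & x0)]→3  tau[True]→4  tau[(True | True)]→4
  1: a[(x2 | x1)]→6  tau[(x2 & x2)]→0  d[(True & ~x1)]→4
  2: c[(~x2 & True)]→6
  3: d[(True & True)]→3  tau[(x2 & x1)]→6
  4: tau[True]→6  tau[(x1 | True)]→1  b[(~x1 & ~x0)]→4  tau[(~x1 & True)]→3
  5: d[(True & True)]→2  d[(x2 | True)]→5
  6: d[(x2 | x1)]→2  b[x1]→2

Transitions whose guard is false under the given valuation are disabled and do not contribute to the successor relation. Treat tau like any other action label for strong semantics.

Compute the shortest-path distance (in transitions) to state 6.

Layered search for 6:
  Layer 0: {0}
  Layer 1: {4}
  Layer 2: {1,6}
first hit 6 at d=2 via tau·tau

Answer: 2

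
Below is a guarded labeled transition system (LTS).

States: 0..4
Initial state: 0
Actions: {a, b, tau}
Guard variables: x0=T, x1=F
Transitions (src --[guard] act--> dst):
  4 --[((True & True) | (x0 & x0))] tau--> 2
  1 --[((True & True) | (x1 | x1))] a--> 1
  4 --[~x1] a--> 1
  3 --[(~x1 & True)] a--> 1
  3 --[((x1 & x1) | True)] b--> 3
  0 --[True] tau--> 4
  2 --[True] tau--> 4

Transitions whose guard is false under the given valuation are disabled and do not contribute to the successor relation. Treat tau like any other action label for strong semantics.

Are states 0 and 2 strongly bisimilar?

Refine partition for ~:
  round 0: {{0,1,2,3,4}}
  round 1: {{0,2},{1},{3},{4}}
Fixed point at round 2; 4 class(es).
[0]={0,2}  [2]={0,2}

Answer: BISIMILAR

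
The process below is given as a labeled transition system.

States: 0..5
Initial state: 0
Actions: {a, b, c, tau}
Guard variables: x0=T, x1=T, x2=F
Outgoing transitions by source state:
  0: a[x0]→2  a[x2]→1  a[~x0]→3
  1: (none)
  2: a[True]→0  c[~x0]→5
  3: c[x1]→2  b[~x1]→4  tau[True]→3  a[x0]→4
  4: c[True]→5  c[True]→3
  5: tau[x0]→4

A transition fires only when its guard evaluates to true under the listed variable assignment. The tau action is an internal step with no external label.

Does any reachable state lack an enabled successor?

Reachable = {0,2}
  0: a→2  [deg 1]
  2: a→0  [deg 1]

Answer: DEADLOCK-FREE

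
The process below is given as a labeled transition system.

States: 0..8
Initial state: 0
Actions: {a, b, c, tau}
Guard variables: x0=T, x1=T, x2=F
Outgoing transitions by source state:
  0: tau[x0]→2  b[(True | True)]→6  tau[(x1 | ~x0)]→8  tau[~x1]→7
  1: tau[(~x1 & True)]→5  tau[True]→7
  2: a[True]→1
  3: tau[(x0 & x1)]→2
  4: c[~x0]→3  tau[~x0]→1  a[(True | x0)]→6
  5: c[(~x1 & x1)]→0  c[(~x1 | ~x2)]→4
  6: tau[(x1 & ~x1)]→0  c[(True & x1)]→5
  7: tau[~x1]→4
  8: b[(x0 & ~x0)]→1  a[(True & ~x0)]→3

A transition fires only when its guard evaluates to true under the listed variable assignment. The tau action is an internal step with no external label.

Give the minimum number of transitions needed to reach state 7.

BFS to 7:
  Layer 0: {0}
  Layer 1: {2,6,8}
  Layer 2: {1,5}
  Layer 3: {4,7}
first hit 7 at d=3 via tau·a·tau

Answer: 3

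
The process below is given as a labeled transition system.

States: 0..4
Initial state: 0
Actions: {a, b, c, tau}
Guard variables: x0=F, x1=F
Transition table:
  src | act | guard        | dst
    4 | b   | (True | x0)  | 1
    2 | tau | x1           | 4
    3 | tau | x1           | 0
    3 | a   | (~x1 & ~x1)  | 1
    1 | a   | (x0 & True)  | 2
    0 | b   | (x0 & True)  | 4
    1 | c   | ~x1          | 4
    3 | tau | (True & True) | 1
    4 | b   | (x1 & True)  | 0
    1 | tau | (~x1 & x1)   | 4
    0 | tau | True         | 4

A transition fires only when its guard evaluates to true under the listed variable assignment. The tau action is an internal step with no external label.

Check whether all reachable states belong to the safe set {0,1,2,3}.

Answer: INVARIANT VIOLATED at state 4

Analysis:
Inv-set: {0,1,2,3}
R = {0,1,4}
  0: ok
  1: ok
  4: outside
counterexample path to 4: tau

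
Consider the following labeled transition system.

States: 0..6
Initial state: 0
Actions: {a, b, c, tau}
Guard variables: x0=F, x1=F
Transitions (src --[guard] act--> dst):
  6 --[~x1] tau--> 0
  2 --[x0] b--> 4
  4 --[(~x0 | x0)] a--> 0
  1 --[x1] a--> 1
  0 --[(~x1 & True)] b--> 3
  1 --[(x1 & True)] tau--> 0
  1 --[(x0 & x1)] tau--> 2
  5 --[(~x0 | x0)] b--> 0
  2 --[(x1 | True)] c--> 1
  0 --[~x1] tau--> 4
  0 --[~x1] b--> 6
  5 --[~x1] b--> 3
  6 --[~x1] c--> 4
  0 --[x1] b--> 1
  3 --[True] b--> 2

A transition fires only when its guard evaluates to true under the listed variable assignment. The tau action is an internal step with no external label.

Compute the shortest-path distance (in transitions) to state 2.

Answer: 2

Analysis:
BFS to 2:
  Layer 0: {0}
  Layer 1: {3,4,6}
  Layer 2: {2}
depth(2)=2, e.g. b·b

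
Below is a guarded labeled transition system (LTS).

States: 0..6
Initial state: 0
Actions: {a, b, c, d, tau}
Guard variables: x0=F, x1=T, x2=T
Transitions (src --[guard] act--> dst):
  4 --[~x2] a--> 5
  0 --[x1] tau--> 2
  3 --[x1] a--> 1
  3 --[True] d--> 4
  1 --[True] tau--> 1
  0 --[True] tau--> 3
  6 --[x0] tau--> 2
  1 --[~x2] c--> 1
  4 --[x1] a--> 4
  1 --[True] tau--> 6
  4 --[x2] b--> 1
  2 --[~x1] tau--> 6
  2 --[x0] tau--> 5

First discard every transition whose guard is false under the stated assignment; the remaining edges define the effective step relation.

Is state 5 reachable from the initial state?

Guard filter leaves 8 enabled edge(s).
Layer 0: {0}
Layer 1: {2,3}  total {0,2,3}
Layer 2: {1,4}  total {0,1,2,3,4}
Layer 3: {6}  total {0,1,2,3,4,6}
Reach set: {0,1,2,3,4,6}

Answer: UNREACHABLE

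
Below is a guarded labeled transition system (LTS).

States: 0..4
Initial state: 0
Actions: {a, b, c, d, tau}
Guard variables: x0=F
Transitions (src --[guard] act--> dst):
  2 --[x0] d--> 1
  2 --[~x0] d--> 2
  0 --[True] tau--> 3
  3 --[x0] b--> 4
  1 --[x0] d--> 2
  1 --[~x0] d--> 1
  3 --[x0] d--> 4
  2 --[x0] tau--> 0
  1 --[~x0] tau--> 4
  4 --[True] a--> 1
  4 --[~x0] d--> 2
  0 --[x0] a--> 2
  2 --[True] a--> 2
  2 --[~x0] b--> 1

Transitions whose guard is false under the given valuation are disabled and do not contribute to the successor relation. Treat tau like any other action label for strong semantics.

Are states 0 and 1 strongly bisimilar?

Answer: NOT BISIMILAR

Working:
Bisimulation quotient by refinement:
  round 0: {{0,1,2,3,4}}
  round 1: {{0},{1},{2},{3},{4}}
stable after 2 split(s): 5 block(s)
0∈{0}, 1∈{1}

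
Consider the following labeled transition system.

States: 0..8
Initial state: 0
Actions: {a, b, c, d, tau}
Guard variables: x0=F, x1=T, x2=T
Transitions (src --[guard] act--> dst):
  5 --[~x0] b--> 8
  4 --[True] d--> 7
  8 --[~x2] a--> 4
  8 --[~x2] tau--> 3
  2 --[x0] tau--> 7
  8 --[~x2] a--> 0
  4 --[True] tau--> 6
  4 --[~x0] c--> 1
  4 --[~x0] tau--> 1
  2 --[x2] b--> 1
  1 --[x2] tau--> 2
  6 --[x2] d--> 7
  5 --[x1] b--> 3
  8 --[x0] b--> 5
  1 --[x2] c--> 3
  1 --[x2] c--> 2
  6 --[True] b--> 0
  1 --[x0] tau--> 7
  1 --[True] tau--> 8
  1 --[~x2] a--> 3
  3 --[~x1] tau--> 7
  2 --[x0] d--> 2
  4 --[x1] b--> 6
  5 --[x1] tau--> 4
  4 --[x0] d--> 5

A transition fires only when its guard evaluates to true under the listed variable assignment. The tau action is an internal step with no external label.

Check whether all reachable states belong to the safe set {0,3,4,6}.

Inv-set: {0,3,4,6}
Reach set: {0}
  0: safe

Answer: INVARIANT HOLDS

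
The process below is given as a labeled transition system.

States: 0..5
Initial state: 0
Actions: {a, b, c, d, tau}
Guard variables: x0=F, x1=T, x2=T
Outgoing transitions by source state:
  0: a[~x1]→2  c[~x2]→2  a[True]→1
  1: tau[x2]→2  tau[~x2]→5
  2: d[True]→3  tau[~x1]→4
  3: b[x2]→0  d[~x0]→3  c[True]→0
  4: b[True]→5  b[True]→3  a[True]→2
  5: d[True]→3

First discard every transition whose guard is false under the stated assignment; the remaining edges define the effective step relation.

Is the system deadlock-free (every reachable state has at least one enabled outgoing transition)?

Answer: DEADLOCK-FREE

Analysis:
Reachable = {0,1,2,3}
  0: a→1  [1 exit(s)]
  1: tau→2  [1 exit(s)]
  2: d→3  [1 exit(s)]
  3: b→0  c→0  d→3  [3 exit(s)]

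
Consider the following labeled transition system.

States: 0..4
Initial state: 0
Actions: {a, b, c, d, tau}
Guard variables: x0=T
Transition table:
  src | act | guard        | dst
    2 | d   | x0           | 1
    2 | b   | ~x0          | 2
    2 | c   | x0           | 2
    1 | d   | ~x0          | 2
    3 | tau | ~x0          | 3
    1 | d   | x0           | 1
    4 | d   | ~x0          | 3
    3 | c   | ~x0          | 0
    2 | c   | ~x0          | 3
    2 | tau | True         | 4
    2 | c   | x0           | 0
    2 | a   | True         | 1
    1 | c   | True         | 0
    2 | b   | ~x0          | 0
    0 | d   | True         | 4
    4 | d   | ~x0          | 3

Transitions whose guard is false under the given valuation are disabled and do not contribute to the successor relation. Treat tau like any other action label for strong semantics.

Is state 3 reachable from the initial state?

Answer: UNREACHABLE

Trace:
After dropping false guards: 8 live edges.
L0 = {0}
L1 = {4}  cumulative {0,4}
R = {0,4}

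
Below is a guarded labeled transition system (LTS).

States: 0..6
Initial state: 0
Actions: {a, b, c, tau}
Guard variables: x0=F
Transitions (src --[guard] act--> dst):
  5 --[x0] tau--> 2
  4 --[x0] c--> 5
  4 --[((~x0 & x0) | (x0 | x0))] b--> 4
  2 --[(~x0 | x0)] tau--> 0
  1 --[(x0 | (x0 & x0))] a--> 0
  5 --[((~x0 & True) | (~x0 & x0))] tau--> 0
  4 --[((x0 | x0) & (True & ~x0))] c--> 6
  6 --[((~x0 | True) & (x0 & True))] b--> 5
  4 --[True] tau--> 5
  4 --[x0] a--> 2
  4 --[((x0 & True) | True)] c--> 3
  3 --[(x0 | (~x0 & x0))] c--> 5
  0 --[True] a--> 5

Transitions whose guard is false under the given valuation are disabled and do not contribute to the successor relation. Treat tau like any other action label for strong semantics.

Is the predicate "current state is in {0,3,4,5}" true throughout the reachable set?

Answer: INVARIANT HOLDS

Working:
Allowed set {0,3,4,5}
Reach set: {0,5}
  0: ✓
  5: ✓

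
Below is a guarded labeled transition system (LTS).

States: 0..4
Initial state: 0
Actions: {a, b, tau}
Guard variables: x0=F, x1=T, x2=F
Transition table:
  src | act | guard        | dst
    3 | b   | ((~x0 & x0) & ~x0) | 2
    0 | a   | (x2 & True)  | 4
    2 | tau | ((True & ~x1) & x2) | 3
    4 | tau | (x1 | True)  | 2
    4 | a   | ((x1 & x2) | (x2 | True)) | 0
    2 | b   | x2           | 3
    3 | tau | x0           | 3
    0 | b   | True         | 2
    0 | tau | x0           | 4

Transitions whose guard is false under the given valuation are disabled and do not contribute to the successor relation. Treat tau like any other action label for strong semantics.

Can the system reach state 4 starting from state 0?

Answer: UNREACHABLE

Analysis:
Guard filter leaves 3 enabled edge(s).
L0 = {0}
L1 = {2}  total {0,2}
R = {0,2}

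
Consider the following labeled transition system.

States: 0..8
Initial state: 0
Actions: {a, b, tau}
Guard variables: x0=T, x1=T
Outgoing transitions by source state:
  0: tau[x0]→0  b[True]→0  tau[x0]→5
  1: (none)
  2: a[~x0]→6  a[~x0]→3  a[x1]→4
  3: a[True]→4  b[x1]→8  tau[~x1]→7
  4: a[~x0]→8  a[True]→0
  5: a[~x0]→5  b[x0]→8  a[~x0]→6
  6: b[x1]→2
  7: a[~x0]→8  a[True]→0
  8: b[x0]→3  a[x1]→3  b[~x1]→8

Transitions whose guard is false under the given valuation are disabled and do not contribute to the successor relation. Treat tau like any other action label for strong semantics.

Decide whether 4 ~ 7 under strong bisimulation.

Compute ~ classes (split until stable):
  π0 = {{0,1,2,3,4,5,6,7,8}}
  π1 = {{0},{1},{2,4,7},{3,8},{5,6}}
  π2 = {{0},{1},{2},{3},{4,7},{5},{6},{8}}
stable after 3 split(s): 8 block(s)
class of 4: {4,7}; class of 7: {4,7}

Answer: BISIMILAR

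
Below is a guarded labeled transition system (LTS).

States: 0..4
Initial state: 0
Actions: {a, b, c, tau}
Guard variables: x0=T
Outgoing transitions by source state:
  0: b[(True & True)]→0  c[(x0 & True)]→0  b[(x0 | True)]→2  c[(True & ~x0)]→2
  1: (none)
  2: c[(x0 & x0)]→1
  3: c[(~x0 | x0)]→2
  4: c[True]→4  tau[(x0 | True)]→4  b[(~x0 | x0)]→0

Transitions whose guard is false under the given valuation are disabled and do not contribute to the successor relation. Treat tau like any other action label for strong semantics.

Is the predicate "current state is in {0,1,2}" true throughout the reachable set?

Safe = {0,1,2}
Reachable = {0,1,2}
  0: safe
  1: safe
  2: safe

Answer: INVARIANT HOLDS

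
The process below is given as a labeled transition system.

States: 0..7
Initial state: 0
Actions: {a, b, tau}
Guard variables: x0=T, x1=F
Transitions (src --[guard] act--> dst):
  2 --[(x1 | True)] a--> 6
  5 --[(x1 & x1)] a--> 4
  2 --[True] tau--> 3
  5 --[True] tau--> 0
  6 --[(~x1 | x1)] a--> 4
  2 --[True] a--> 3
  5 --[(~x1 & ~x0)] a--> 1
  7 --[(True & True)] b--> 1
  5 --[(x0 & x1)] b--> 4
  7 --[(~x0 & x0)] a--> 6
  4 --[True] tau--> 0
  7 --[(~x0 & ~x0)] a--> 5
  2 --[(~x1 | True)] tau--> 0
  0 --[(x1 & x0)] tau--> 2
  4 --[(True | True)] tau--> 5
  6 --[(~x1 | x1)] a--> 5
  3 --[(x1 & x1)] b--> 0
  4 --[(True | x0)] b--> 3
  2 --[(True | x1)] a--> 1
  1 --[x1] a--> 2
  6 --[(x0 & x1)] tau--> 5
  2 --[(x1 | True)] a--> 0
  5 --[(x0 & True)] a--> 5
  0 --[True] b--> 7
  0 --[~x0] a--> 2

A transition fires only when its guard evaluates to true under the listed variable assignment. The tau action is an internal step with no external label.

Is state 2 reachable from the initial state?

Guard filter leaves 15 enabled edge(s).
depth 0: {0}
depth 1: {7}  now seen {0,7}
depth 2: {1}  now seen {0,1,7}
R = {0,1,7}

Answer: UNREACHABLE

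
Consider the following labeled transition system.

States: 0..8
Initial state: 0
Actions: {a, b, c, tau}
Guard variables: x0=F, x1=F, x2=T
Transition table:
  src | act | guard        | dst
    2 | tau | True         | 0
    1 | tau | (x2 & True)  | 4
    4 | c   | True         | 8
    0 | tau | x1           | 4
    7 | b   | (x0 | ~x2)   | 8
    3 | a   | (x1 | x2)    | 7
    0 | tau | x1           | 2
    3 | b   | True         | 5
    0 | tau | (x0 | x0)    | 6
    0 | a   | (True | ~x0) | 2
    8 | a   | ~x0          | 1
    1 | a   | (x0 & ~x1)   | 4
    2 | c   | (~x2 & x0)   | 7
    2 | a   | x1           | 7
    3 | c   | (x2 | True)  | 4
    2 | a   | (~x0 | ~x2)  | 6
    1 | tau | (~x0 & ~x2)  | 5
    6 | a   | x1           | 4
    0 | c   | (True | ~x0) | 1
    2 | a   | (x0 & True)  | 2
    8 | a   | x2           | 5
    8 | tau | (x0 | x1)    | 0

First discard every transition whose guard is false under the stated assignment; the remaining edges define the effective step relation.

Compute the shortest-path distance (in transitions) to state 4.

Answer: 2

Analysis:
Breadth-first toward 4:
  Layer 0: {0}
  Layer 1: {1,2}
  Layer 2: {4,6}
4 enters at depth 2; path c·tau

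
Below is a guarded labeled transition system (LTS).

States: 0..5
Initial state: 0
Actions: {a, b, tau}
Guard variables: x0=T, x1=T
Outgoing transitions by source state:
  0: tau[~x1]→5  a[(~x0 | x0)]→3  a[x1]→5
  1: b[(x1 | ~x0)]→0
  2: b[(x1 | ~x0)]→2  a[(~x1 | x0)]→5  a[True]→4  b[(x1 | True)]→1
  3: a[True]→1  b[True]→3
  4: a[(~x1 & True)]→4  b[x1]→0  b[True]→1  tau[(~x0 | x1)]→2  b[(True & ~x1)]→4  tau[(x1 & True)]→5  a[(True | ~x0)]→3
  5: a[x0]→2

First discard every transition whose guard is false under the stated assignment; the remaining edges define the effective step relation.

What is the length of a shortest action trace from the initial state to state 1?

Breadth-first toward 1:
  depth 0: {0}
  depth 1: {3,5}
  depth 2: {1,2}
depth(1)=2, e.g. a·a

Answer: 2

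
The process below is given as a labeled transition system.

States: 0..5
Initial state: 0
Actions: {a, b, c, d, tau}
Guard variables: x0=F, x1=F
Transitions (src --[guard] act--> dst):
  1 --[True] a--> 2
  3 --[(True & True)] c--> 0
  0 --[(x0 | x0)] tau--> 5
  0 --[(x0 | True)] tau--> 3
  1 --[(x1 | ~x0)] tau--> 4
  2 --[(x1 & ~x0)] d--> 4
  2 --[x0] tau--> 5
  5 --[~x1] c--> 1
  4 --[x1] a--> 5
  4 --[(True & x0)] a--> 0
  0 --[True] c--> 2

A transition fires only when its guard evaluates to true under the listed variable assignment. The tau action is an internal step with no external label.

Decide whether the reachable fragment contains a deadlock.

Answer: DEADLOCK at state 2

Working:
Reachable = {0,2,3}
  0: c→2  tau→3  [deg 2]
  2: ∅  [STUCK]
  3: c→0  [deg 1]
witness 2: c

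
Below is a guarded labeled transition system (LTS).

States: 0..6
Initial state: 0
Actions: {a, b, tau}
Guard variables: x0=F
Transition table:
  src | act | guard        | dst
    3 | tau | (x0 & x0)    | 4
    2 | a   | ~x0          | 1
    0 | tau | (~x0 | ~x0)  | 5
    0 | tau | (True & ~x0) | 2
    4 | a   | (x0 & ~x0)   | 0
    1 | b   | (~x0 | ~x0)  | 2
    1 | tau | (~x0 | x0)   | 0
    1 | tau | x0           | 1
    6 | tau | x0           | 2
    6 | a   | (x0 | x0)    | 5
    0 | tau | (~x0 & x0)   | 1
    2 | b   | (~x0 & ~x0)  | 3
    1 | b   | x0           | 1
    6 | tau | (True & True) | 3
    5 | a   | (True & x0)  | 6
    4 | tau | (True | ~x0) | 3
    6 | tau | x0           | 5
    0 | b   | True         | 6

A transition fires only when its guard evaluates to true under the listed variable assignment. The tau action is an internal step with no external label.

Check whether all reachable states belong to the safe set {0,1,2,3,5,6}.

Answer: INVARIANT HOLDS

Analysis:
Safe = {0,1,2,3,5,6}
Reachable = {0,1,2,3,5,6}
  0: safe
  1: safe
  2: safe
  3: safe
  5: safe
  6: safe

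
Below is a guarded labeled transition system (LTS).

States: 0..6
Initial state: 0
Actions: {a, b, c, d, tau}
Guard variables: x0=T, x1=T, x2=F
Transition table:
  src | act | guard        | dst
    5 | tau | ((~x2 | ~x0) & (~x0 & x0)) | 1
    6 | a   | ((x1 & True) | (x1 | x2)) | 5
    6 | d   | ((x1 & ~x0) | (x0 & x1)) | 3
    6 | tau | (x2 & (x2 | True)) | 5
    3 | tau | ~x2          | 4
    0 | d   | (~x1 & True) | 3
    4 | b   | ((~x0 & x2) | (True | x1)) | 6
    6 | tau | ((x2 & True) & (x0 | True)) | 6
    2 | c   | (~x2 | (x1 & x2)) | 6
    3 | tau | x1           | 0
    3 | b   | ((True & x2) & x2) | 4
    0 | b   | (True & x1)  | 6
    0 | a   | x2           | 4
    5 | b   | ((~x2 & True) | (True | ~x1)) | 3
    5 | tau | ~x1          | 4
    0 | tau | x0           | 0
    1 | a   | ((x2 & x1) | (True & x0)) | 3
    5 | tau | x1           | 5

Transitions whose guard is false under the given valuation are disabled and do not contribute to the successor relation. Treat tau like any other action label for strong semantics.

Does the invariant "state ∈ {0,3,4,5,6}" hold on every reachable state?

Answer: INVARIANT HOLDS

Trace:
Inv-set: {0,3,4,5,6}
R = {0,3,4,5,6}
  0: ✓
  3: ✓
  4: ✓
  5: ✓
  6: ✓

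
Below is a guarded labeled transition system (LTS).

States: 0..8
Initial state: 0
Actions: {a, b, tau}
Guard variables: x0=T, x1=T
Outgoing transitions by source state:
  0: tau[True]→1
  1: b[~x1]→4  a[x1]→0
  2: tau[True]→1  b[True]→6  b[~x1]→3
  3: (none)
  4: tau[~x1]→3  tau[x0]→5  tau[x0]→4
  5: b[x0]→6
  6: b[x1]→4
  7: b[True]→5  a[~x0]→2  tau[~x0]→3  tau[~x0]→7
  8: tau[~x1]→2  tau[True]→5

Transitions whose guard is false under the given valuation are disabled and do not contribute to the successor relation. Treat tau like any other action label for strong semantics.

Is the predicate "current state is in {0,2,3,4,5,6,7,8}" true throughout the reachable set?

Safe = {0,2,3,4,5,6,7,8}
Reachable = {0,1}
  0: ok
  1: VIOLATES
witness against invariant: tau → 1

Answer: INVARIANT VIOLATED at state 1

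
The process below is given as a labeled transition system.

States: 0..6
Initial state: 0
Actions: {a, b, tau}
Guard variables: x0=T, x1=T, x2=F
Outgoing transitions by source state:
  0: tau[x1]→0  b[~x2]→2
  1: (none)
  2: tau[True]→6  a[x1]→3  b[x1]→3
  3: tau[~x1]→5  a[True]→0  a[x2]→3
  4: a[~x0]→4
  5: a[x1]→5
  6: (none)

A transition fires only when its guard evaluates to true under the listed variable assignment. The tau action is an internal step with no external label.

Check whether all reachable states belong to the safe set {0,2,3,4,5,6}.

Answer: INVARIANT HOLDS

Working:
Allowed set {0,2,3,4,5,6}
Reachable = {0,2,3,6}
  0: ok
  2: ok
  3: ok
  6: ok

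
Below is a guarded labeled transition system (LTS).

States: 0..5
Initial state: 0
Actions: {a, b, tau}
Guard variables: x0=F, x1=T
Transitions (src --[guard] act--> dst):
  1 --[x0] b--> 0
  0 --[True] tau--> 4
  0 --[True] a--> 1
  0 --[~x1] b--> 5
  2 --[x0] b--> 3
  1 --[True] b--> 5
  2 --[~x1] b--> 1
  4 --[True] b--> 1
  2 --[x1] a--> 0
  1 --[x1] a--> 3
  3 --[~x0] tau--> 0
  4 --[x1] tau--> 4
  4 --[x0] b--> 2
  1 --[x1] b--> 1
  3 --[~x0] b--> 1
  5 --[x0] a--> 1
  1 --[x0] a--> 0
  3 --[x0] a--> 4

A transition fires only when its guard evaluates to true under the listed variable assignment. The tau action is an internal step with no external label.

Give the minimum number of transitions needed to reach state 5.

Layered search for 5:
  depth 0: {0}
  depth 1: {1,4}
  depth 2: {3,5}
depth(5)=2, e.g. a·b

Answer: 2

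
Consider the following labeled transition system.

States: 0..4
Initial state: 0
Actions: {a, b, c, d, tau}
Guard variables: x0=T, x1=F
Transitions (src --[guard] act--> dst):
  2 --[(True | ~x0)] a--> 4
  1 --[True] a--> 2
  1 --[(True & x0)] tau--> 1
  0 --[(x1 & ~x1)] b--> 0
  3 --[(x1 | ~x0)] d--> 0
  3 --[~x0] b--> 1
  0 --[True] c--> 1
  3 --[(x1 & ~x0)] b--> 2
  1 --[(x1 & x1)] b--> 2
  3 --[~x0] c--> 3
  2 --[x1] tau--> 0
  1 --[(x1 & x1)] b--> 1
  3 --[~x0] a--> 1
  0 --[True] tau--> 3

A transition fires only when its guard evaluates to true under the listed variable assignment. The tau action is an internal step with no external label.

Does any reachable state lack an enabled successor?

Reach set: {0,1,2,3,4}
  0: c→1  tau→3  [2 out]
  1: a→2  tau→1  [2 out]
  2: a→4  [1 out]
  3: ∅  [no exit]
  4: ∅  [no exit]
witness 3: tau

Answer: DEADLOCK at state 3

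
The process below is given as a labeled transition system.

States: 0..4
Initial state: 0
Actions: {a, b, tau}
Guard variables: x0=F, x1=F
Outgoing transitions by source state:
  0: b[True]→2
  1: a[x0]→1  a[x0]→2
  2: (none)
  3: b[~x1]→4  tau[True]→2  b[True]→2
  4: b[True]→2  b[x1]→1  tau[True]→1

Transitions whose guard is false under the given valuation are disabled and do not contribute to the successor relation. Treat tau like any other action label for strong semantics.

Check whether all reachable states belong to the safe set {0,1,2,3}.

Inv-set: {0,1,2,3}
R = {0,2}
  0: ok
  2: ok

Answer: INVARIANT HOLDS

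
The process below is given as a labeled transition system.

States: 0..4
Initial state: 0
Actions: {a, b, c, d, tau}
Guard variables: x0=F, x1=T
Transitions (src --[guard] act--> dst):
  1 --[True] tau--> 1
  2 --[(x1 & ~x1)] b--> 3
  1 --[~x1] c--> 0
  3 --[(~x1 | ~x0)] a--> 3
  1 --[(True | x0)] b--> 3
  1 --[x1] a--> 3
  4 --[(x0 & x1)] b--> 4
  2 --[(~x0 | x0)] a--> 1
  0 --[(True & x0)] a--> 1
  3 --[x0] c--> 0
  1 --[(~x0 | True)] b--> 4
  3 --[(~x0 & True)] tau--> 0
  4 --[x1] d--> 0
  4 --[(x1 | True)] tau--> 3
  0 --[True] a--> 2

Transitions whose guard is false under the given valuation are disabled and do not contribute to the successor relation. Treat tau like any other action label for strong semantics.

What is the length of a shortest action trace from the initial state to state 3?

Breadth-first toward 3:
  L0 = {0}
  L1 = {2}
  L2 = {1}
  L3 = {3,4}
depth(3)=3, e.g. a·a·a

Answer: 3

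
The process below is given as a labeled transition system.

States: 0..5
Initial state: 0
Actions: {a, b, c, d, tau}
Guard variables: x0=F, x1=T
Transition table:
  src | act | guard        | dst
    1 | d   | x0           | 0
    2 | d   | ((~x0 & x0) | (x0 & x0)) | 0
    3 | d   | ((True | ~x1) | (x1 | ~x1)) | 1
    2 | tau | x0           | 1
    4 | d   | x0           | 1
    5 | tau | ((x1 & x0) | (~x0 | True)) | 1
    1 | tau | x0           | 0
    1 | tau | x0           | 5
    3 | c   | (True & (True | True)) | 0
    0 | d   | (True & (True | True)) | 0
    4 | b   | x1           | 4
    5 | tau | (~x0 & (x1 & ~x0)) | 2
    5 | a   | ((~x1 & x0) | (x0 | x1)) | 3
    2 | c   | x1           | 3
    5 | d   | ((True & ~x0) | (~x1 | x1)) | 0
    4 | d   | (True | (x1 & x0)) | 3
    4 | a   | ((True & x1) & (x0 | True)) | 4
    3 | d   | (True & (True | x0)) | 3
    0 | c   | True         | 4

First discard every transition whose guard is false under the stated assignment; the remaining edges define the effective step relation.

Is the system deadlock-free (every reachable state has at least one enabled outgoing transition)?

Answer: DEADLOCK at state 1

Analysis:
Reach set: {0,1,3,4}
  0: c→4  d→0  [2 exit(s)]
  1: ∅  [deadlock]
  3: c→0  d→1  d→3  [3 exit(s)]
  4: a→4  b→4  d→3  [3 exit(s)]
witness 1: c·d·d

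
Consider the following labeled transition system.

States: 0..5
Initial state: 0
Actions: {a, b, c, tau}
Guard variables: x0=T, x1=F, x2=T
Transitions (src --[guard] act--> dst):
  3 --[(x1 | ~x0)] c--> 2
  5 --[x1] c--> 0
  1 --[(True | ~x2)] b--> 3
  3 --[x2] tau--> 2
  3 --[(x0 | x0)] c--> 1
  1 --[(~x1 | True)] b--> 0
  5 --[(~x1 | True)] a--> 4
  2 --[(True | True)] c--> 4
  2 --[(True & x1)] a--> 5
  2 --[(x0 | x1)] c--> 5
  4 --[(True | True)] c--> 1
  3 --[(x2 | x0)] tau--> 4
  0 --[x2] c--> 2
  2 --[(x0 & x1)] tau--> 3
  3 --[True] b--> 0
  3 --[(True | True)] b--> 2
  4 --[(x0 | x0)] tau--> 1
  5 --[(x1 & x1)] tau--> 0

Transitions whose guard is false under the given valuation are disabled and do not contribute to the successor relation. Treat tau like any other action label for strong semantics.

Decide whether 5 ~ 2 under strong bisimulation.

Answer: NOT BISIMILAR

Trace:
Compute ~ classes (split until stable):
  round 0: {{0,1,2,3,4,5}}
  round 1: {{0,2},{1},{3},{4},{5}}
  round 2: {{0},{1},{2},{3},{4},{5}}
Fixed point at round 3; 6 class(es).
[5]={5}  [2]={2}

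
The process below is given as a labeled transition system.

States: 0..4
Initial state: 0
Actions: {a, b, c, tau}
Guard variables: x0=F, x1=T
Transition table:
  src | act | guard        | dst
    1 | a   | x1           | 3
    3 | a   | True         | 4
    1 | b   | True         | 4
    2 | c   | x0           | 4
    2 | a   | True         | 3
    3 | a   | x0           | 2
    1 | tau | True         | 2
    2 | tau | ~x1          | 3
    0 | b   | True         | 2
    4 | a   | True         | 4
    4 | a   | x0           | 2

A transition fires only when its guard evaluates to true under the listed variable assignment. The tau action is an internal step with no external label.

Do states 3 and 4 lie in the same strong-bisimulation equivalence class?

Answer: BISIMILAR

Trace:
Bisimulation quotient by refinement:
  π0 = {{0,1,2,3,4}}
  π1 = {{0},{1},{2,3,4}}
stable after 2 split(s): 3 block(s)
[3]={2,3,4}  [4]={2,3,4}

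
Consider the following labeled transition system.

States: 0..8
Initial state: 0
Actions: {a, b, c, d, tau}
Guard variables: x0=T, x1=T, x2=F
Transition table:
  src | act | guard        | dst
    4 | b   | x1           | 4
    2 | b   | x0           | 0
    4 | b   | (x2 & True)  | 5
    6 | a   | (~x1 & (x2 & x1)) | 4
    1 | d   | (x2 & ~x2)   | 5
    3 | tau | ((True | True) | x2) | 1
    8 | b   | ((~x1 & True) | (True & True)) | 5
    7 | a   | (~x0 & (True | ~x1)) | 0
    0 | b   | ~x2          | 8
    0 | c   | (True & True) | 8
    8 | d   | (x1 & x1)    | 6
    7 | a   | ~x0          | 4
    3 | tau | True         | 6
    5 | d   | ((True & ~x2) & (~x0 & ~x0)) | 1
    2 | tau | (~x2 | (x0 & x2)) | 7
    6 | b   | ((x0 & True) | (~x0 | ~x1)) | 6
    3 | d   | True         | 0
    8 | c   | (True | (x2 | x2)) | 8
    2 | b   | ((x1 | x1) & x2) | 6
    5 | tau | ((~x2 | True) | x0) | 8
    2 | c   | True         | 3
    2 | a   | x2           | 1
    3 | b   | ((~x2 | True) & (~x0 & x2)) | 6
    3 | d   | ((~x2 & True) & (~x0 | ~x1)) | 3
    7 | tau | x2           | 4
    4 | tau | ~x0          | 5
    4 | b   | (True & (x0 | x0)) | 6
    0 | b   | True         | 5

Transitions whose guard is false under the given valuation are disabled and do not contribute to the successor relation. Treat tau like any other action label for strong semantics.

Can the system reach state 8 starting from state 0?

16 transition(s) survive guard evaluation.
depth 0: {0}
depth 1: {5,8}  now seen {0,5,8}
depth 2: {6}  now seen {0,5,6,8}
Reach set: {0,5,6,8}
Path to 8: b

Answer: REACHABLE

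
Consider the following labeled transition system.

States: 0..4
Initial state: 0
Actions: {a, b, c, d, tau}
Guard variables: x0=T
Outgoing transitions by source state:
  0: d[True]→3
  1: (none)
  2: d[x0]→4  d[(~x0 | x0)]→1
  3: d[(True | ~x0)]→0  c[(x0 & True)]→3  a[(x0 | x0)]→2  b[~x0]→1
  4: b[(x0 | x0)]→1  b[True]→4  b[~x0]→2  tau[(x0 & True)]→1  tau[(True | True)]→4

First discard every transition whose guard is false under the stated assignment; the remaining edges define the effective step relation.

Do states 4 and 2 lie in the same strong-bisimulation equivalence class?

Refine partition for ~:
  π0 = {{0,1,2,3,4}}
  π1 = {{0,2},{1},{3},{4}}
  π2 = {{0},{1},{2},{3},{4}}
stable after 3 split(s): 5 block(s)
class of 4: {4}; class of 2: {2}

Answer: NOT BISIMILAR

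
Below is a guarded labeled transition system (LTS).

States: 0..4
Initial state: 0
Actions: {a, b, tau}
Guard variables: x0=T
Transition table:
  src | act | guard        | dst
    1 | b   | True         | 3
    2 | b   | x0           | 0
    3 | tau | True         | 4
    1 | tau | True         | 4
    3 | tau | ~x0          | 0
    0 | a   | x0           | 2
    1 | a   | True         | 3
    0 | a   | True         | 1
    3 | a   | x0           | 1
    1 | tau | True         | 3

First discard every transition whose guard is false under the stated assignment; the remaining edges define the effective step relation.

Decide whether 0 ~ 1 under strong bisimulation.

Bisimulation quotient by refinement:
  round 0: {{0,1,2,3,4}}
  round 1: {{0},{1},{2},{3},{4}}
stable after 2 split(s): 5 block(s)
[0]={0}  [1]={1}

Answer: NOT BISIMILAR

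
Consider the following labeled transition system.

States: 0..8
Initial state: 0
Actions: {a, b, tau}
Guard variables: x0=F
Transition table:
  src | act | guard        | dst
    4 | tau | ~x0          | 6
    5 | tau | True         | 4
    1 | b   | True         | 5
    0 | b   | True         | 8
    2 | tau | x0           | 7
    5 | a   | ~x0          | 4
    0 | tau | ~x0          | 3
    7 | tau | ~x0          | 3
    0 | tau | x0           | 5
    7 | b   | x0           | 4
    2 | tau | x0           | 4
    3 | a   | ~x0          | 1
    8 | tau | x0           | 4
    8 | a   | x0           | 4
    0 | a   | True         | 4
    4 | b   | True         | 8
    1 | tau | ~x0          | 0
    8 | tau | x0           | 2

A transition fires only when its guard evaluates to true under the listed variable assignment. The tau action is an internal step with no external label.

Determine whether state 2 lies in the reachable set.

Guard filter leaves 11 enabled edge(s).
depth 0: {0}
depth 1: {3,4,8}  cumulative {0,3,4,8}
depth 2: {1,6}  cumulative {0,1,3,4,6,8}
depth 3: {5}  cumulative {0,1,3,4,5,6,8}
Reachable = {0,1,3,4,5,6,8}

Answer: UNREACHABLE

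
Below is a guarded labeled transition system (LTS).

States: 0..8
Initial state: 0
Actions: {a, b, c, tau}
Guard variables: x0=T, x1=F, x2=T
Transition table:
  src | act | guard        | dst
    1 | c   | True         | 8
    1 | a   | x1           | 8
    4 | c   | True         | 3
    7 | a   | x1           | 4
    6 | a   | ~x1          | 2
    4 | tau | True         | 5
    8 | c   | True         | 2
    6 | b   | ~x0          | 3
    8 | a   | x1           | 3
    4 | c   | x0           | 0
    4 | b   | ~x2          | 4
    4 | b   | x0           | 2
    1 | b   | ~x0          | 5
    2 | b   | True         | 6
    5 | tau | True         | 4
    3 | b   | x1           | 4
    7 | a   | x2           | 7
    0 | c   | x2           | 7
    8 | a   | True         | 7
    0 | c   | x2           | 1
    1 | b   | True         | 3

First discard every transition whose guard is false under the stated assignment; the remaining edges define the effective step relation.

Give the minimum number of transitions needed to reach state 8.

Breadth-first toward 8:
  depth 0: {0}
  depth 1: {1,7}
  depth 2: {3,8}
8 enters at depth 2; path c·c

Answer: 2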